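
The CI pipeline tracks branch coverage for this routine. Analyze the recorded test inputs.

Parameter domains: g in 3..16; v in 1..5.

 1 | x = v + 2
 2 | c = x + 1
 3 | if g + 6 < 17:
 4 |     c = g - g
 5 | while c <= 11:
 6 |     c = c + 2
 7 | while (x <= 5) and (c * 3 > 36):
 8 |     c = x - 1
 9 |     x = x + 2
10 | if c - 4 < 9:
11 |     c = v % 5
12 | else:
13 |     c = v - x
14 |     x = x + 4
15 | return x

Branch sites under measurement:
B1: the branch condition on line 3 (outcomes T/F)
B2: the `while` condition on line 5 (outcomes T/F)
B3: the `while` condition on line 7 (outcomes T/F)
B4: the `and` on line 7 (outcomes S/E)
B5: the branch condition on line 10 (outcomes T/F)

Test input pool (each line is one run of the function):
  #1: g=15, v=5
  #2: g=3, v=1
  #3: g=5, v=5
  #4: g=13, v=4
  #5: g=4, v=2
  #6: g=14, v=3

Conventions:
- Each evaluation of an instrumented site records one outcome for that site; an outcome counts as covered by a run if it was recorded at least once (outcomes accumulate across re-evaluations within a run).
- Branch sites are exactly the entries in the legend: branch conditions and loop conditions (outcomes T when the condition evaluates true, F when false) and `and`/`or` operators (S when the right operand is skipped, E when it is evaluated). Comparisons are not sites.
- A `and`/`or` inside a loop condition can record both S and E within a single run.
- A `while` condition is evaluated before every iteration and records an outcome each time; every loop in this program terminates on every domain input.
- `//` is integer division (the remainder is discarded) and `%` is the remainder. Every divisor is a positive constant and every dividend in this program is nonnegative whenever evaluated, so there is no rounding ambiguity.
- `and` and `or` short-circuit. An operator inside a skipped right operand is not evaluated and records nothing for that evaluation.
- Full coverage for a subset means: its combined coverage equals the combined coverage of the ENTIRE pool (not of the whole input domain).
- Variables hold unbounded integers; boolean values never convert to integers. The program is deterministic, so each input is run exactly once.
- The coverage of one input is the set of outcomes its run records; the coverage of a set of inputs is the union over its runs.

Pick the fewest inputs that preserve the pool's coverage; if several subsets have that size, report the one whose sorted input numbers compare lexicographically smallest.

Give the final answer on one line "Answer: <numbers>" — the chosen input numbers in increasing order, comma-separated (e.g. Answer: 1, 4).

test 1 (g=15, v=5) fires B1->F, B2->T, B2->T, B2->F, B4->S, B3->F, B5->T; hits B1=F, B2=T, B2=F, B3=F, B4=S, B5=T
test 2 (g=3, v=1) fires B1->T, B2->T, B2->T, B2->T, B2->T, B2->T, B2->T, B2->F, B4->E, B3->F, B5->T; hits B1=T, B2=T, B2=F, B3=F, B4=E, B5=T
test 3 (g=5, v=5) fires B1->T, B2->T, B2->T, B2->T, B2->T, B2->T, B2->T, B2->F, B4->S, B3->F, B5->T; hits B1=T, B2=T, B2=F, B3=F, B4=S, B5=T
test 4 (g=13, v=4) fires B1->F, B2->T, B2->T, B2->T, B2->F, B4->S, B3->F, B5->F; hits B1=F, B2=T, B2=F, B3=F, B4=S, B5=F
test 5 (g=4, v=2) fires B1->T, B2->T, B2->T, B2->T, B2->T, B2->T, B2->T, B2->F, B4->E, B3->F, B5->T; hits B1=T, B2=T, B2=F, B3=F, B4=E, B5=T
test 6 (g=14, v=3) fires B1->F, B2->T, B2->T, B2->T, B2->F, B4->E, B3->F, B5->T; hits B1=F, B2=T, B2=F, B3=F, B4=E, B5=T
together the pool reaches 9 outcomes: B1=T, B1=F, B2=T, B2=F, B3=F, B4=S, B4=E, B5=T, B5=F
checked all size-1 subsets: none covers 9 outcomes (max 6/9)
inputs {2, 4} (size 2) cover everything; no size-2 subset with a lexicographically smaller index list covers all 9

Answer: 2, 4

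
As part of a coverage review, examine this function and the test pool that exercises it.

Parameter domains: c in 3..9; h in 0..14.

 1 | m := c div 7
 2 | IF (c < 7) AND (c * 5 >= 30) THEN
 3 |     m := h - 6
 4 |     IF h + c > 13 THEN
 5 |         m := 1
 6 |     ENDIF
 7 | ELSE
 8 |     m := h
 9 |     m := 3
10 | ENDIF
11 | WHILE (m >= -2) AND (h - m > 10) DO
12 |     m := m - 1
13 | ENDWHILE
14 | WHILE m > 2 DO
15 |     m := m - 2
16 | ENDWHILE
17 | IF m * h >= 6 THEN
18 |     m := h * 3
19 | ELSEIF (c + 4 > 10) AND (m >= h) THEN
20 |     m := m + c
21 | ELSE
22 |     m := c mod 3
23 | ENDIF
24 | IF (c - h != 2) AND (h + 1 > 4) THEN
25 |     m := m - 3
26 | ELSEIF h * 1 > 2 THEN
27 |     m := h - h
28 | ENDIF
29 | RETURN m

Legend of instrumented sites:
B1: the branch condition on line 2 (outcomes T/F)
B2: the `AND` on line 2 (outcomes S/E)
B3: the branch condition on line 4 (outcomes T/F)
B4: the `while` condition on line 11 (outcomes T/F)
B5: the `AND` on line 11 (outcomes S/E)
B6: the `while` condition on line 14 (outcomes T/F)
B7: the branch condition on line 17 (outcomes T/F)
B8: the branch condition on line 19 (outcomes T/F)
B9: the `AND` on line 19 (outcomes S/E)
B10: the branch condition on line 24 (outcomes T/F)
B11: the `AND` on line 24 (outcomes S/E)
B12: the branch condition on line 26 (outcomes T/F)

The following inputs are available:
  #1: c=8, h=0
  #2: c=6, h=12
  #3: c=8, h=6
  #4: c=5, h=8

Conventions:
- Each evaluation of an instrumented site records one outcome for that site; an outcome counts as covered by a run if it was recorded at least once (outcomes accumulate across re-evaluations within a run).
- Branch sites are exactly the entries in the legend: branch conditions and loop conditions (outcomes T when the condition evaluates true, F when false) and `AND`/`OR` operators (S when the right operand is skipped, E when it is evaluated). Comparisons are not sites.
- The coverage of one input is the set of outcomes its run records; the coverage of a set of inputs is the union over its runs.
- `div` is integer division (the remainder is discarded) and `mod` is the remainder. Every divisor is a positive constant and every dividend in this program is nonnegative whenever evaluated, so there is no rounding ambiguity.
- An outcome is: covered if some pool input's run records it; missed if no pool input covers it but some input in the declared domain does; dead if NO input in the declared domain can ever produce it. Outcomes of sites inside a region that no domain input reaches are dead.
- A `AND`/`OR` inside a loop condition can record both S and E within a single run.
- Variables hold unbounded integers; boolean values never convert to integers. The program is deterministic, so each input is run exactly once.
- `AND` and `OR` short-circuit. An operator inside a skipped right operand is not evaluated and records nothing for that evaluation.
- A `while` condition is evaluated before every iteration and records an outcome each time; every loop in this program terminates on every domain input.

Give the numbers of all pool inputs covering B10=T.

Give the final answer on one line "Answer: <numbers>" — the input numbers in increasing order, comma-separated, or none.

input #1 (c=8, h=0): does not produce B10=T
input #2 (c=6, h=12): produces B10=T
input #3 (c=8, h=6): does not produce B10=T
input #4 (c=5, h=8): produces B10=T

Answer: 2, 4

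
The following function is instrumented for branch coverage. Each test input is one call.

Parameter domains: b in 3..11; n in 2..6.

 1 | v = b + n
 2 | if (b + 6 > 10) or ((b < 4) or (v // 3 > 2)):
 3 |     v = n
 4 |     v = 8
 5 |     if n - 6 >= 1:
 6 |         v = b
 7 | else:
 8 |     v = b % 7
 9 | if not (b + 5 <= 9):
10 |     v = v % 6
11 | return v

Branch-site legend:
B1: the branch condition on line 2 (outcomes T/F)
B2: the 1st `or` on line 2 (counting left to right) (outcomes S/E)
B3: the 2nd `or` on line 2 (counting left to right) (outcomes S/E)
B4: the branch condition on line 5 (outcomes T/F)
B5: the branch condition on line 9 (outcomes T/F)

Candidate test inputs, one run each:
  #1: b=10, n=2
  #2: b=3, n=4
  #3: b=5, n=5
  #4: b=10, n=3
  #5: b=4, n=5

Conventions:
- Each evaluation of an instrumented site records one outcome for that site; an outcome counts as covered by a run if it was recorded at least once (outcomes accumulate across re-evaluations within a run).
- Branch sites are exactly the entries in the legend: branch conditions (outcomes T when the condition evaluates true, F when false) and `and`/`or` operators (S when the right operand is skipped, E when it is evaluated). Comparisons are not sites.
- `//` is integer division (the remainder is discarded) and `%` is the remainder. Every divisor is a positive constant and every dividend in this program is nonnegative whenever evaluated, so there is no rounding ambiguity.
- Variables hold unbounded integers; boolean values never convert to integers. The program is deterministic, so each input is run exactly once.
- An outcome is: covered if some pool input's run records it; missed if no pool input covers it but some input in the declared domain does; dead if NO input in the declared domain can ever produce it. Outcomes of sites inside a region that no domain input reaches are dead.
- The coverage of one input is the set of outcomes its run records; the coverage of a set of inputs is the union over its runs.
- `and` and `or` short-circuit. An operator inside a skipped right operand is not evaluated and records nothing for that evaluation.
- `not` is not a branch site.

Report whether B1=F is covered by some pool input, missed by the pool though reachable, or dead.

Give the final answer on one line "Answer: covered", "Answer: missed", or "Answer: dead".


no pool input records B1=F
but domain input (b=4, n=2) does record it -> reachable, so missed
Answer: missed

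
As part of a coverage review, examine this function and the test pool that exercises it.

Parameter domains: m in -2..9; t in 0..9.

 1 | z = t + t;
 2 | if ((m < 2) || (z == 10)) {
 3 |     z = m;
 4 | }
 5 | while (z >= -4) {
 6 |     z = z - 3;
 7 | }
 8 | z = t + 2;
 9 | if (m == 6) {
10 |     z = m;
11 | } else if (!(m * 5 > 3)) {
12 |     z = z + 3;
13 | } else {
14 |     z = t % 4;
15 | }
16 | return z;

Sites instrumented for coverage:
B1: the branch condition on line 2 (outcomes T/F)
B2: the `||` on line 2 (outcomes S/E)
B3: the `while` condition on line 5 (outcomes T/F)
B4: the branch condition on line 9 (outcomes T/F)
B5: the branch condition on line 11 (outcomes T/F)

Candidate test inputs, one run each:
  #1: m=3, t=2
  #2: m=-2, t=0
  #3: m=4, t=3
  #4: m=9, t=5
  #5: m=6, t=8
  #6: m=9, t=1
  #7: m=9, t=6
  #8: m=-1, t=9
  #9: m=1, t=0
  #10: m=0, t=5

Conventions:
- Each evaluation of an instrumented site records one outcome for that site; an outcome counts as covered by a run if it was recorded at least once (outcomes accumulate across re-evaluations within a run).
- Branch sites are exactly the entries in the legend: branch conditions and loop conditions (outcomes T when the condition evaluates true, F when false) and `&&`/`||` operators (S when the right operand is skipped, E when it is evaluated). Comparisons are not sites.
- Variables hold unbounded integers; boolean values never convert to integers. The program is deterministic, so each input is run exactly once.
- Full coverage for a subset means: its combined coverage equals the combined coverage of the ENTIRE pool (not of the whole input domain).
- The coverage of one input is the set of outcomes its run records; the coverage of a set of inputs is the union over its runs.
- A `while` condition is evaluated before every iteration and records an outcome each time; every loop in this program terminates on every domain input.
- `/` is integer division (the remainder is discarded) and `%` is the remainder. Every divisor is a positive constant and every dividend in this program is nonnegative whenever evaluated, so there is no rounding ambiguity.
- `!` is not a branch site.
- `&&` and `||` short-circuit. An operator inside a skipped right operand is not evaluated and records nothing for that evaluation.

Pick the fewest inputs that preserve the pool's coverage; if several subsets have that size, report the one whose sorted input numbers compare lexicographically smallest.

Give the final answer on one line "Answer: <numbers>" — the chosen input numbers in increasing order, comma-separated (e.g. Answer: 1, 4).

test 1 (m=3, t=2) hits B1=F, B2=E, B3=T, B3=F, B4=F, B5=F
test 2 (m=-2, t=0) hits B1=T, B2=S, B3=T, B3=F, B4=F, B5=T
test 3 (m=4, t=3) hits B1=F, B2=E, B3=T, B3=F, B4=F, B5=F
test 4 (m=9, t=5) hits B1=T, B2=E, B3=T, B3=F, B4=F, B5=F
test 5 (m=6, t=8) hits B1=F, B2=E, B3=T, B3=F, B4=T
test 6 (m=9, t=1) hits B1=F, B2=E, B3=T, B3=F, B4=F, B5=F
test 7 (m=9, t=6) hits B1=F, B2=E, B3=T, B3=F, B4=F, B5=F
test 8 (m=-1, t=9) hits B1=T, B2=S, B3=T, B3=F, B4=F, B5=T
test 9 (m=1, t=0) hits B1=T, B2=S, B3=T, B3=F, B4=F, B5=F
test 10 (m=0, t=5) hits B1=T, B2=S, B3=T, B3=F, B4=F, B5=T
the full pool covers 10 outcomes: B1=T, B1=F, B2=S, B2=E, B3=T, B3=F, B4=T, B4=F, B5=T, B5=F
no size-1 subset reaches all 10 outcomes (best union: 6/10)
no size-2 subset reaches all 10 outcomes (best union: 9/10)
the canonical winner is {1, 2, 5}: size 3, full 10-outcome coverage, earliest index list among size-3 covers

Answer: 1, 2, 5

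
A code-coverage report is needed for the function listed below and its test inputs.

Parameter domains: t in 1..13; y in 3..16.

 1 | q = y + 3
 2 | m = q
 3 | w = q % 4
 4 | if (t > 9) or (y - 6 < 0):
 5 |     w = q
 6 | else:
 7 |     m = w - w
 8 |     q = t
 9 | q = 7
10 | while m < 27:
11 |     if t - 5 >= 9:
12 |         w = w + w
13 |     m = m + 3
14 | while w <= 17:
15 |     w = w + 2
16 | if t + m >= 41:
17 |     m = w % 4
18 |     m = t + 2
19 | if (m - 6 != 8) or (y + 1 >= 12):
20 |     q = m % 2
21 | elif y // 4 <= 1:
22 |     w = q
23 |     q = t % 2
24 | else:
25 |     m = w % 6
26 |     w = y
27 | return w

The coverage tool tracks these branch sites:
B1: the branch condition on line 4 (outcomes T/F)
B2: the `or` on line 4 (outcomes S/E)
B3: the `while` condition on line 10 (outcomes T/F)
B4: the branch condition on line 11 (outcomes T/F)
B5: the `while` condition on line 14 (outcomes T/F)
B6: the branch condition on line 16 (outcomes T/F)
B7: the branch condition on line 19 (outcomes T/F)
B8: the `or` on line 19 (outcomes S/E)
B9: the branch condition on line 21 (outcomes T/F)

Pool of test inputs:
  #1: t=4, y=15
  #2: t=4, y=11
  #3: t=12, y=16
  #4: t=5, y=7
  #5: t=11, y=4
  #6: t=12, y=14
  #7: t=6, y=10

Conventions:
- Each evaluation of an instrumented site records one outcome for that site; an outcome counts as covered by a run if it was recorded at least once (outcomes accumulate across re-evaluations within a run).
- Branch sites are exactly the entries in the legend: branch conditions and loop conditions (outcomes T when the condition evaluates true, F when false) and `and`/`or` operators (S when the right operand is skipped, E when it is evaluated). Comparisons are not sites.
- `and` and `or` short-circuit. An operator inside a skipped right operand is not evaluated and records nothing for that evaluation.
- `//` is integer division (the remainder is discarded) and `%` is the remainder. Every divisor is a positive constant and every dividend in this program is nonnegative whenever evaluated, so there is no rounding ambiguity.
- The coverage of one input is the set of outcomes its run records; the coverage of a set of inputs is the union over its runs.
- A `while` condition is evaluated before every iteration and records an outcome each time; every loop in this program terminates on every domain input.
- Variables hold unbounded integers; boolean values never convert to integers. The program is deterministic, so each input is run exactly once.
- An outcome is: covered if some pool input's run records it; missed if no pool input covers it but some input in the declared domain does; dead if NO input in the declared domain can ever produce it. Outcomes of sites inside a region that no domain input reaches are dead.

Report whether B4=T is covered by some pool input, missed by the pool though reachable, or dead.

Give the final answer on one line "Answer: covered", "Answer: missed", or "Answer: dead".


no pool input records B4=T
checking all 182 inputs in the declared domain: B4=T is never recorded -> dead
Answer: dead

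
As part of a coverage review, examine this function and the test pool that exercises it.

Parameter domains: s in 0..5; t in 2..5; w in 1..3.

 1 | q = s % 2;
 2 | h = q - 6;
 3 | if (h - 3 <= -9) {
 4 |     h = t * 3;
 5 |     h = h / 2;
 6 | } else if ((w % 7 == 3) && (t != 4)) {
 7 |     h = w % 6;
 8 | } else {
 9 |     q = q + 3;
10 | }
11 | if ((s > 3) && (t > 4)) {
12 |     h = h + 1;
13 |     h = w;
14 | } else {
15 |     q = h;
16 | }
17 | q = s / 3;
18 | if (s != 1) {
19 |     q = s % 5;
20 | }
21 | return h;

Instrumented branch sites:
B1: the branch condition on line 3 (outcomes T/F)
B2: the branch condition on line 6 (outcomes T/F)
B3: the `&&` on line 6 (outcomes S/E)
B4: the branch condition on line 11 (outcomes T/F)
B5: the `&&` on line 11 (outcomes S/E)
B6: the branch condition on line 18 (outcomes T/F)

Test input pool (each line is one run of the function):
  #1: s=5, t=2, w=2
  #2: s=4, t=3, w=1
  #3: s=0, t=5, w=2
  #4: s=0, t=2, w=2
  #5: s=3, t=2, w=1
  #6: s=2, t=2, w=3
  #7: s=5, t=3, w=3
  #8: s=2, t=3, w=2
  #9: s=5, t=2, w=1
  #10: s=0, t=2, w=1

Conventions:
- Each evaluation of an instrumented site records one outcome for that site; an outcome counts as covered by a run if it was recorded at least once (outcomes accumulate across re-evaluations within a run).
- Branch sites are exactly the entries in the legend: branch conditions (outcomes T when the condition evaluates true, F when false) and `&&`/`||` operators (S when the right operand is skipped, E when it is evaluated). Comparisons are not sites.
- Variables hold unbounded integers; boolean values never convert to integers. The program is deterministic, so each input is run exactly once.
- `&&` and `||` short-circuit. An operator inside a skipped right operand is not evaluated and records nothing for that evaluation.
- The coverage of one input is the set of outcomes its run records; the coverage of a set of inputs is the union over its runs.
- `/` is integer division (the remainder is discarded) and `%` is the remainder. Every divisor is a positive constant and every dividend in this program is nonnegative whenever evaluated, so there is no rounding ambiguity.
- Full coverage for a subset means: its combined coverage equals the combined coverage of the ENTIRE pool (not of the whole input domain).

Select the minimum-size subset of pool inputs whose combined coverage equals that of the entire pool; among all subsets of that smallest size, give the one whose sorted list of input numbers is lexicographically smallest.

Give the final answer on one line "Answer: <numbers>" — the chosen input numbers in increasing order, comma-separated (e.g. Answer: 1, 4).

run #1 (s=5, t=2, w=2) runs B1->F, B3->S, B2->F, B5->E, B4->F, B6->T; records B1=F, B2=F, B3=S, B4=F, B5=E, B6=T
run #2 (s=4, t=3, w=1) runs B1->T, B5->E, B4->F, B6->T; records B1=T, B4=F, B5=E, B6=T
run #3 (s=0, t=5, w=2) runs B1->T, B5->S, B4->F, B6->T; records B1=T, B4=F, B5=S, B6=T
run #4 (s=0, t=2, w=2) runs B1->T, B5->S, B4->F, B6->T; records B1=T, B4=F, B5=S, B6=T
run #5 (s=3, t=2, w=1) runs B1->F, B3->S, B2->F, B5->S, B4->F, B6->T; records B1=F, B2=F, B3=S, B4=F, B5=S, B6=T
run #6 (s=2, t=2, w=3) runs B1->T, B5->S, B4->F, B6->T; records B1=T, B4=F, B5=S, B6=T
run #7 (s=5, t=3, w=3) runs B1->F, B3->E, B2->T, B5->E, B4->F, B6->T; records B1=F, B2=T, B3=E, B4=F, B5=E, B6=T
run #8 (s=2, t=3, w=2) runs B1->T, B5->S, B4->F, B6->T; records B1=T, B4=F, B5=S, B6=T
run #9 (s=5, t=2, w=1) runs B1->F, B3->S, B2->F, B5->E, B4->F, B6->T; records B1=F, B2=F, B3=S, B4=F, B5=E, B6=T
run #10 (s=0, t=2, w=1) runs B1->T, B5->S, B4->F, B6->T; records B1=T, B4=F, B5=S, B6=T
the full pool covers 10 outcomes: B1=T, B1=F, B2=T, B2=F, B3=S, B3=E, B4=F, B5=S, B5=E, B6=T
checked all size-1 subsets: none covers 10 outcomes (max 6/10)
checked all size-2 subsets: none covers 10 outcomes (max 9/10)
at size 3, {1, 3, 7} reaches all 10 outcomes; every lexicographically earlier size-3 subset fails

Answer: 1, 3, 7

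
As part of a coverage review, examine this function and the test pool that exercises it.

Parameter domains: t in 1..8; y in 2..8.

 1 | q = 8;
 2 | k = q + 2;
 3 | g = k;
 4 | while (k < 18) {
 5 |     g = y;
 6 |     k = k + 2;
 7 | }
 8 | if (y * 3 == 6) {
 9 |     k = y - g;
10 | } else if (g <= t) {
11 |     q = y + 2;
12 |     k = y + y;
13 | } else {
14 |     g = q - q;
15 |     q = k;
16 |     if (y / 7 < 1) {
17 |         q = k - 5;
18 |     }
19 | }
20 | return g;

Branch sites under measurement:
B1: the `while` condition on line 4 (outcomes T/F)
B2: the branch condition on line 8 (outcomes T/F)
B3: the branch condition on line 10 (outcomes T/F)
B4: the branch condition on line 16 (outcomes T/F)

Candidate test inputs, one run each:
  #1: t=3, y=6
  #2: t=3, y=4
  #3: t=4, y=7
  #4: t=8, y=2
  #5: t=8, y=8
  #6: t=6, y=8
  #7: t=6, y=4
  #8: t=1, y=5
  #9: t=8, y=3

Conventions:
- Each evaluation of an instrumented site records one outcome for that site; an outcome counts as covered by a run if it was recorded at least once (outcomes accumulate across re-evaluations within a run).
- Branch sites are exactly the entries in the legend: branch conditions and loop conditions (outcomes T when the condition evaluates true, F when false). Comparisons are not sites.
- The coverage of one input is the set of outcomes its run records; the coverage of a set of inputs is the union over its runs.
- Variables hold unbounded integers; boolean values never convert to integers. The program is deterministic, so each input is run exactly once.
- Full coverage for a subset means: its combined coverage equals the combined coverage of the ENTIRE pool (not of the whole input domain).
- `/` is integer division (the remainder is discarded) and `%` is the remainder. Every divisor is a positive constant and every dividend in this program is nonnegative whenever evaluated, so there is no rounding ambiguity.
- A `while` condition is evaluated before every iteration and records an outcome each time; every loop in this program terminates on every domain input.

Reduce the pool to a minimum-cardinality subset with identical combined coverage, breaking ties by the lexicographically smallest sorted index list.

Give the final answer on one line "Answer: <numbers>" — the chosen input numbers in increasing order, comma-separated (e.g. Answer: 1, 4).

#1 (t=3, y=6) -> B1->T, B1->T, B1->T, B1->T, B1->F, B2->F, B3->F, B4->T; covered: B1=T, B1=F, B2=F, B3=F, B4=T
#2 (t=3, y=4) -> B1->T, B1->T, B1->T, B1->T, B1->F, B2->F, B3->F, B4->T; covered: B1=T, B1=F, B2=F, B3=F, B4=T
#3 (t=4, y=7) -> B1->T, B1->T, B1->T, B1->T, B1->F, B2->F, B3->F, B4->F; covered: B1=T, B1=F, B2=F, B3=F, B4=F
#4 (t=8, y=2) -> B1->T, B1->T, B1->T, B1->T, B1->F, B2->T; covered: B1=T, B1=F, B2=T
#5 (t=8, y=8) -> B1->T, B1->T, B1->T, B1->T, B1->F, B2->F, B3->T; covered: B1=T, B1=F, B2=F, B3=T
#6 (t=6, y=8) -> B1->T, B1->T, B1->T, B1->T, B1->F, B2->F, B3->F, B4->F; covered: B1=T, B1=F, B2=F, B3=F, B4=F
#7 (t=6, y=4) -> B1->T, B1->T, B1->T, B1->T, B1->F, B2->F, B3->T; covered: B1=T, B1=F, B2=F, B3=T
#8 (t=1, y=5) -> B1->T, B1->T, B1->T, B1->T, B1->F, B2->F, B3->F, B4->T; covered: B1=T, B1=F, B2=F, B3=F, B4=T
#9 (t=8, y=3) -> B1->T, B1->T, B1->T, B1->T, B1->F, B2->F, B3->T; covered: B1=T, B1=F, B2=F, B3=T
union over all inputs: B1=T, B1=F, B2=T, B2=F, B3=T, B3=F, B4=T, B4=F (8 outcomes)
no size-1 subset reaches all 8 outcomes (best union: 5/8)
no size-2 subset reaches all 8 outcomes (best union: 6/8)
no size-3 subset reaches all 8 outcomes (best union: 7/8)
at size 4, {1, 3, 4, 5} reaches all 8 outcomes; every lexicographically earlier size-4 subset fails

Answer: 1, 3, 4, 5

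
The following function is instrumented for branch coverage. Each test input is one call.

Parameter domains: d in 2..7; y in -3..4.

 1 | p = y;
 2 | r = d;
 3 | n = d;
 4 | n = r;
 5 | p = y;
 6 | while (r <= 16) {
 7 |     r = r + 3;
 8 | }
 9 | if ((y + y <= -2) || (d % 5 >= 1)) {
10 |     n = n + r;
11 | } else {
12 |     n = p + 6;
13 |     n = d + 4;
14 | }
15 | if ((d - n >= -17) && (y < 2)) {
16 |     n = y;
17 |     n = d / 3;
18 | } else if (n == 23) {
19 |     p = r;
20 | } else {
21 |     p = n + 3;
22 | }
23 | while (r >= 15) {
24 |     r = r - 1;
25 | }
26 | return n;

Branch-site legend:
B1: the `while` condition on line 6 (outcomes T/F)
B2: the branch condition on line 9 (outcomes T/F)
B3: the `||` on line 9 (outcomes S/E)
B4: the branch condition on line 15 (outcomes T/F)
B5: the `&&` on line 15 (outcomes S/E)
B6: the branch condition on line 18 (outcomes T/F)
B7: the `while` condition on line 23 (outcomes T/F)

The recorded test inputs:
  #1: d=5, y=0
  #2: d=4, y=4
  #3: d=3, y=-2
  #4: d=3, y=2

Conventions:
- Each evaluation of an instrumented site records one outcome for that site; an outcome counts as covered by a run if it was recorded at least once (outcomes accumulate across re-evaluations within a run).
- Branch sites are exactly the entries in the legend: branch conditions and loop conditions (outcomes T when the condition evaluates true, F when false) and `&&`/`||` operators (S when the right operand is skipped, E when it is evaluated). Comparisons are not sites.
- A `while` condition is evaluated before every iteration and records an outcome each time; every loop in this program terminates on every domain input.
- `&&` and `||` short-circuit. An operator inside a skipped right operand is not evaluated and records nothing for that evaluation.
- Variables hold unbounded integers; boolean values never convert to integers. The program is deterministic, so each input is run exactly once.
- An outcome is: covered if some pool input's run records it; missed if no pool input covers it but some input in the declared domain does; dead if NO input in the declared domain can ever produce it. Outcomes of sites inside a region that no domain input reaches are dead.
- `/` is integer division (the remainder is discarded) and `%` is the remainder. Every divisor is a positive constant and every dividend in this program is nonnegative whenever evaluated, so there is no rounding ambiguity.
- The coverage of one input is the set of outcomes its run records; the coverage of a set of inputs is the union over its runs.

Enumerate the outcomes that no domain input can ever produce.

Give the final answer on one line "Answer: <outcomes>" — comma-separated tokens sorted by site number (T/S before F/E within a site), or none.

checking every outcome against all 48 domain inputs:
  reachable outcomes have witnesses, e.g. B1=T (e.g. d=2, y=-3), B1=F (e.g. d=2, y=-3), B2=T (e.g. d=2, y=-3), B2=F (e.g. d=5, y=0)

Answer: none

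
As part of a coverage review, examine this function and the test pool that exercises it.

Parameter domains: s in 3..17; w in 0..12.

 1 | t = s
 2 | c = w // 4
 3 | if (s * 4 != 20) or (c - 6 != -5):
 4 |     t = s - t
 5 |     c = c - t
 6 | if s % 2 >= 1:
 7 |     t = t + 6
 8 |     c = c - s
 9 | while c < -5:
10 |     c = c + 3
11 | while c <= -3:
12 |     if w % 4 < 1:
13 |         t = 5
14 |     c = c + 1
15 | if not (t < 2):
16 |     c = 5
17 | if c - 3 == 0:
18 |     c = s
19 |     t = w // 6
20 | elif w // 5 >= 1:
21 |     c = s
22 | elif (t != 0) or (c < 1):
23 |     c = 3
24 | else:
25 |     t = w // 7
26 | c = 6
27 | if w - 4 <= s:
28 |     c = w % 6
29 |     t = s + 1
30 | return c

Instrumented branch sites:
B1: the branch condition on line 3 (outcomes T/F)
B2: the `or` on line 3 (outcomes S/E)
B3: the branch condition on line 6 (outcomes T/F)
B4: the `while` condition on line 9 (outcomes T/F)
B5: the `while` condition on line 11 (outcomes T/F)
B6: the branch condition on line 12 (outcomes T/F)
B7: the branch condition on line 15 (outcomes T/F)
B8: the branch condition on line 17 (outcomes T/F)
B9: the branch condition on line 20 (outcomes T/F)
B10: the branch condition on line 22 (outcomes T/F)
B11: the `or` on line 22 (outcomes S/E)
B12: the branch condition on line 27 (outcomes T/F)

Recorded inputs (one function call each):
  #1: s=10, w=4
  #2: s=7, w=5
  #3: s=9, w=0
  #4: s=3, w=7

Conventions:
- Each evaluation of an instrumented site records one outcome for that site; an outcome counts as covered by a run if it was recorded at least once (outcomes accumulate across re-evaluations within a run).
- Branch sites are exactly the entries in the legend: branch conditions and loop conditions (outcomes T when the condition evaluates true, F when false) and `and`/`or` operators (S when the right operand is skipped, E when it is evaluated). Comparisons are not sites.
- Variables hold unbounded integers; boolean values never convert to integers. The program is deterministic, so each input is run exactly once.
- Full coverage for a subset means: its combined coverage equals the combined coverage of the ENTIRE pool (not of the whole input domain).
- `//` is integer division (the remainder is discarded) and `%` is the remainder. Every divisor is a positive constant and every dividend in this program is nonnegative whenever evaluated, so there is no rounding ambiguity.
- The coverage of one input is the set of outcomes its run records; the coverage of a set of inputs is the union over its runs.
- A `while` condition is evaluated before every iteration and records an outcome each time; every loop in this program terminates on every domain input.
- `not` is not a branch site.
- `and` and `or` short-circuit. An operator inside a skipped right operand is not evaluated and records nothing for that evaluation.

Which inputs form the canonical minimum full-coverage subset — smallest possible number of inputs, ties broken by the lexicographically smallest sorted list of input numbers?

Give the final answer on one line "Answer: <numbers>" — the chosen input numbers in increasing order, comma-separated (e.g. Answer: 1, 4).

input #1 (s=10, w=4): events B2->S, B1->T, B3->F, B4->F, B5->F, B7->F, B8->F, B9->F, B11->E, B10->F, B12->T; covers B1=T, B2=S, B3=F, B4=F, B5=F, B7=F, B8=F, B9=F, B10=F, B11=E, B12=T
input #2 (s=7, w=5): events B2->S, B1->T, B3->T, B4->T, B4->F, B5->T, B6->F, B5->F, B7->T, B8->F, B9->T, B12->T; covers B1=T, B2=S, B3=T, B4=T, B4=F, B5=T, B5=F, B6=F, B7=T, B8=F, B9=T, B12=T
input #3 (s=9, w=0): events B2->S, B1->T, B3->T, B4->T, B4->T, B4->F, B5->T, B6->T, B5->F, B7->T, B8->F, B9->F, B11->S, B10->T, ...; covers B1=T, B2=S, B3=T, B4=T, B4=F, B5=T, B5=F, B6=T, B7=T, B8=F, B9=F, B10=T, B11=S, B12=T
input #4 (s=3, w=7): events B2->S, B1->T, B3->T, B4->F, B5->F, B7->T, B8->F, B9->T, B12->T; covers B1=T, B2=S, B3=T, B4=F, B5=F, B7=T, B8=F, B9=T, B12=T
pool-wide coverage (20 outcomes): B1=T, B2=S, B3=T, B3=F, B4=T, B4=F, B5=T, B5=F, B6=T, B6=F, B7=T, B7=F, B8=F, B9=T, B9=F, B10=T, B10=F, B11=S, B11=E, B12=T
no size-1 subset reaches all 20 outcomes (best union: 14/20)
no size-2 subset reaches all 20 outcomes (best union: 18/20)
inputs {1, 2, 3} (size 3) cover everything; no size-3 subset with a lexicographically smaller index list covers all 20

Answer: 1, 2, 3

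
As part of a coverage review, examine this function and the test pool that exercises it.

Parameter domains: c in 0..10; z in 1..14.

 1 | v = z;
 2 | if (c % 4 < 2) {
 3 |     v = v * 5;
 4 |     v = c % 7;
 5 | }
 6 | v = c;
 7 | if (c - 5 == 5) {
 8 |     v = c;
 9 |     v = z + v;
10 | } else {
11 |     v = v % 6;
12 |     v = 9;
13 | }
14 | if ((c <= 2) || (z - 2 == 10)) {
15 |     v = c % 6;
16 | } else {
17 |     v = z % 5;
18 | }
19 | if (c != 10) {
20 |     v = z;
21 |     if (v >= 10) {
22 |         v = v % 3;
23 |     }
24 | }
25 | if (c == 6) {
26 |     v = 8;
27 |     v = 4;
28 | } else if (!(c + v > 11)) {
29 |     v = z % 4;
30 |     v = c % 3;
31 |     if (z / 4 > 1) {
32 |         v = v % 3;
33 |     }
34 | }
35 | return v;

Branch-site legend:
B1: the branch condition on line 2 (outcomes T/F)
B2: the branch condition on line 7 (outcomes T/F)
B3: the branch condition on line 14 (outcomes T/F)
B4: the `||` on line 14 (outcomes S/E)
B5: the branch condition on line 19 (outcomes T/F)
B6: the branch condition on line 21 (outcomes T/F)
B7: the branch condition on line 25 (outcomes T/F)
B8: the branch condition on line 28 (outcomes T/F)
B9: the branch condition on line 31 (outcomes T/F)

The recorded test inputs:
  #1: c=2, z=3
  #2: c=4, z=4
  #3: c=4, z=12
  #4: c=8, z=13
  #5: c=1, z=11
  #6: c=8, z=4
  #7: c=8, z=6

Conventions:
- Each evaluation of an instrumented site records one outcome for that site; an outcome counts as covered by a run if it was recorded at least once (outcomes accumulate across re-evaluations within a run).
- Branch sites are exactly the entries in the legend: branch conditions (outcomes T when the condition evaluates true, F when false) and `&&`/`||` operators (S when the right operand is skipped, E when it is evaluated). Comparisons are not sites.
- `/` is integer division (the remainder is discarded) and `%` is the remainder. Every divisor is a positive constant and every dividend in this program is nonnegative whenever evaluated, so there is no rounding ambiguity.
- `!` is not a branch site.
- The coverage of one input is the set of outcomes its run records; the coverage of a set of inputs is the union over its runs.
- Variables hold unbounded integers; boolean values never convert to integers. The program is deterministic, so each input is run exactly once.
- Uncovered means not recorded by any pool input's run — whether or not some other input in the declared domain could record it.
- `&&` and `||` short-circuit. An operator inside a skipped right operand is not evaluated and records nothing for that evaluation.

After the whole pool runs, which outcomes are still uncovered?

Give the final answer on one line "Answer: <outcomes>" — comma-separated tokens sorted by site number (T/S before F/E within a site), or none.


input #1 (c=2, z=3): covers B1=F, B2=F, B3=T, B4=S, B5=T, B6=F, B7=F, B8=T, B9=F
input #2 (c=4, z=4): covers B1=T, B2=F, B3=F, B4=E, B5=T, B6=F, B7=F, B8=T, B9=F
input #3 (c=4, z=12): covers B1=T, B2=F, B3=T, B4=E, B5=T, B6=T, B7=F, B8=T, B9=T
input #4 (c=8, z=13): covers B1=T, B2=F, B3=F, B4=E, B5=T, B6=T, B7=F, B8=T, B9=T
input #5 (c=1, z=11): covers B1=T, B2=F, B3=T, B4=S, B5=T, B6=T, B7=F, B8=T, B9=T
input #6 (c=8, z=4): covers B1=T, B2=F, B3=F, B4=E, B5=T, B6=F, B7=F, B8=F
input #7 (c=8, z=6): covers B1=T, B2=F, B3=F, B4=E, B5=T, B6=F, B7=F, B8=F
union over the pool: B1=T, B1=F, B2=F, B3=T, B3=F, B4=S, B4=E, B5=T, B6=T, B6=F, B7=F, B8=T, B8=F, B9=T, B9=F
uncovered (3 of 18): B2=T, B5=F, B7=T
Answer: B2=T, B5=F, B7=T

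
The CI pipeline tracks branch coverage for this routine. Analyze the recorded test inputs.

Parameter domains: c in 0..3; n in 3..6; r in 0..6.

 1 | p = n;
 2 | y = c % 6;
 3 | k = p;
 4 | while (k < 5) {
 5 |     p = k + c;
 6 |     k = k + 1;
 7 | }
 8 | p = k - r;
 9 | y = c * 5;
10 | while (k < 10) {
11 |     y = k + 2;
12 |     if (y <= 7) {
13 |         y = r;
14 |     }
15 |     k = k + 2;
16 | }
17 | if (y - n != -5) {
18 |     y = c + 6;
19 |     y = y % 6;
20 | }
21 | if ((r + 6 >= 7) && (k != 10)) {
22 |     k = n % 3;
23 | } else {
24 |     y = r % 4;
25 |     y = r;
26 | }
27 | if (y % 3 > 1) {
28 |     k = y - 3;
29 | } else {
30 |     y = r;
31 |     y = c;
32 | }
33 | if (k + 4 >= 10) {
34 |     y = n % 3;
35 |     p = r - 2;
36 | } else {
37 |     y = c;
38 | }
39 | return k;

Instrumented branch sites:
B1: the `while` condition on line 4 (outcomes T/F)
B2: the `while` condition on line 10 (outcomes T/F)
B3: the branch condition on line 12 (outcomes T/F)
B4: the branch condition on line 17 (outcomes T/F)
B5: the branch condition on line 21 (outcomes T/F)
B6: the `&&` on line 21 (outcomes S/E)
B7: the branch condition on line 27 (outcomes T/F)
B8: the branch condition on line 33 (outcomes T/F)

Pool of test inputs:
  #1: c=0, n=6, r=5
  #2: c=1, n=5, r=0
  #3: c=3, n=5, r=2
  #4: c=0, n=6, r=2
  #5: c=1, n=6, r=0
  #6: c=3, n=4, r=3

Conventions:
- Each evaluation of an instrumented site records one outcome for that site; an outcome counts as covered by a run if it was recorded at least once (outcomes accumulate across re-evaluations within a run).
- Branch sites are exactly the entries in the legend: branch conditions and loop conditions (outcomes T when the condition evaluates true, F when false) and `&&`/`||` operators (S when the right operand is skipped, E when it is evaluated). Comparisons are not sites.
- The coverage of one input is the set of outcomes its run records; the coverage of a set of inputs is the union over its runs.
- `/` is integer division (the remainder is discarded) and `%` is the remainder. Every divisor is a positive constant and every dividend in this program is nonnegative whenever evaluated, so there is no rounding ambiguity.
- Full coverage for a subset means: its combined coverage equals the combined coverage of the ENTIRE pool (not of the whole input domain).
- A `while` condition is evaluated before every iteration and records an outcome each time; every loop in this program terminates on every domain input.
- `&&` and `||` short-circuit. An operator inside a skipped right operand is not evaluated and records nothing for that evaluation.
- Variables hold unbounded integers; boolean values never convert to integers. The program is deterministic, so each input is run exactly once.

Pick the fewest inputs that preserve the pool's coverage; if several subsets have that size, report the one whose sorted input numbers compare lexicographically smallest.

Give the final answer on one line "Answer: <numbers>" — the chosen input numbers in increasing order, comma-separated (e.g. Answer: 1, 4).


input #1, c=0, n=6, r=5: events B1->F, B2->T, B3->F, B2->T, B3->F, B2->F, B4->T, B6->E, B5->F, B7->T, B8->F; outcomes B1=F, B2=T, B2=F, B3=F, B4=T, B5=F, B6=E, B7=T, B8=F
input #2, c=1, n=5, r=0: events B1->F, B2->T, B3->T, B2->T, B3->F, B2->T, B3->F, B2->F, B4->T, B6->S, B5->F, B7->F, B8->T; outcomes B1=F, B2=T, B2=F, B3=T, B3=F, B4=T, B5=F, B6=S, B7=F, B8=T
input #3, c=3, n=5, r=2: events B1->F, B2->T, B3->T, B2->T, B3->F, B2->T, B3->F, B2->F, B4->T, B6->E, B5->T, B7->F, B8->F; outcomes B1=F, B2=T, B2=F, B3=T, B3=F, B4=T, B5=T, B6=E, B7=F, B8=F
input #4, c=0, n=6, r=2: events B1->F, B2->T, B3->F, B2->T, B3->F, B2->F, B4->T, B6->E, B5->F, B7->T, B8->F; outcomes B1=F, B2=T, B2=F, B3=F, B4=T, B5=F, B6=E, B7=T, B8=F
input #5, c=1, n=6, r=0: events B1->F, B2->T, B3->F, B2->T, B3->F, B2->F, B4->T, B6->S, B5->F, B7->F, B8->T; outcomes B1=F, B2=T, B2=F, B3=F, B4=T, B5=F, B6=S, B7=F, B8=T
input #6, c=3, n=4, r=3: events B1->T, B1->F, B2->T, B3->T, B2->T, B3->F, B2->T, B3->F, B2->F, B4->T, B6->E, B5->T, B7->F, B8->F; outcomes B1=T, B1=F, B2=T, B2=F, B3=T, B3=F, B4=T, B5=T, B6=E, B7=F, B8=F
union over all inputs: B1=T, B1=F, B2=T, B2=F, B3=T, B3=F, B4=T, B5=T, B5=F, B6=S, B6=E, B7=T, B7=F, B8=T, B8=F (15 outcomes)
no size-1 subset reaches all 15 outcomes (best union: 11/15)
no size-2 subset reaches all 15 outcomes (best union: 14/15)
at size 3, {1, 2, 6} reaches all 15 outcomes; every lexicographically earlier size-3 subset fails
Answer: 1, 2, 6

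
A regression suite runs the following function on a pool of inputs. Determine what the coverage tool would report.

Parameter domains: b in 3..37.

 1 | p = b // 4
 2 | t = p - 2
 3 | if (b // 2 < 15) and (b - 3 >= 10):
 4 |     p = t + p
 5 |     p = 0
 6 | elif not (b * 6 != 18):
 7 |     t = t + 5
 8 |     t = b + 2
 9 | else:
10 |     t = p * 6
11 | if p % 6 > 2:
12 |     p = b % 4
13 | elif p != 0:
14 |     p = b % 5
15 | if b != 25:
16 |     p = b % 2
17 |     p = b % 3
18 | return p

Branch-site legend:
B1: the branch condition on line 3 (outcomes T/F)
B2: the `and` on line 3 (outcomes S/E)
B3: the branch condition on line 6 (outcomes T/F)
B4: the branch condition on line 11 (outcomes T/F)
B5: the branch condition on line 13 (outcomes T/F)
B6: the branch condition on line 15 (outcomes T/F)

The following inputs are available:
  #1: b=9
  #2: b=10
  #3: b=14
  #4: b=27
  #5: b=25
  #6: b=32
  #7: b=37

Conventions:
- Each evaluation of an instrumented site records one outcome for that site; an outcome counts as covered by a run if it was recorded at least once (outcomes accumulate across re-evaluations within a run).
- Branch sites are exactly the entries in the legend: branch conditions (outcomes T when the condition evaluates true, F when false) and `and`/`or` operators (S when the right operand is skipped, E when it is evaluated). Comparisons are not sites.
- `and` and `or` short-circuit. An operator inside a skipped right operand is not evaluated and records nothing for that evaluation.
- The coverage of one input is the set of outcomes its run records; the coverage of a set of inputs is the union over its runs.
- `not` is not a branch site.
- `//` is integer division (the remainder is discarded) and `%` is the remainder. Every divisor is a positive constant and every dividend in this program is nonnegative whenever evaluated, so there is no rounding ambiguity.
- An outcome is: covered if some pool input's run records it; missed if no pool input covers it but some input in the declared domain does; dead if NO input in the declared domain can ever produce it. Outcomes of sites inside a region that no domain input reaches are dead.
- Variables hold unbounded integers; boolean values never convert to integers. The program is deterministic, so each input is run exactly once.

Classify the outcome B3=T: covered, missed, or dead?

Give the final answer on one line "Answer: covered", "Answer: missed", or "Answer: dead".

no pool input records B3=T
but domain input (b=3) does record it -> reachable, so missed

Answer: missed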